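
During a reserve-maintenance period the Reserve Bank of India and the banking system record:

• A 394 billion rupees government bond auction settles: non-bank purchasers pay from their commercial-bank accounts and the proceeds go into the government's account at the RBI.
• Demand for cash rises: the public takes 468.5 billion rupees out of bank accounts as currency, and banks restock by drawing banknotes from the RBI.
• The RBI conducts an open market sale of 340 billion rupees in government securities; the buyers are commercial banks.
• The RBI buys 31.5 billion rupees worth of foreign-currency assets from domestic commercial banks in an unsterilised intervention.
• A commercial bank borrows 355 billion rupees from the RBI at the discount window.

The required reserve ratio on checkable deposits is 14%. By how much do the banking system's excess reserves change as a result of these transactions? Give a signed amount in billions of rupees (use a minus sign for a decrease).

Government account inflow 394 billion rupees: reserves −394B, deposits −394B.
Currency withdrawal 468.5 billion rupees: reserves −468.5B, deposits −468.5B.
OMO sale (to banks) 340 billion rupees: reserves −340B, deposits 0.
FX purchase 31.5 billion rupees: reserves +31.5B, deposits 0.
Discount-window loan 355 billion rupees: reserves +355B, deposits 0.
Totals: Δreserves = −816B, Δdeposits = −862.5B.
Δrequired reserves = 14% × −862.5B = −120.75B.
Δexcess reserves = Δreserves − Δrequired = −816B − (−120.75B) = -695.25 billion.

-695.25 billion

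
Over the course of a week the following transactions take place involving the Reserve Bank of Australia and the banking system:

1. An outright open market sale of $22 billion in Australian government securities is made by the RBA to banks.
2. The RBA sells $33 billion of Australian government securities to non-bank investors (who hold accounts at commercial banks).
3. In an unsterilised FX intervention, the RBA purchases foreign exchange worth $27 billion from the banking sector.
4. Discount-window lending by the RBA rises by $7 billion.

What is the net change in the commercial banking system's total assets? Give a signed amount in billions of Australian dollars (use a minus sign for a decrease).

RBA balance sheet:
  Assets:      Securities −$55B, Loans to banks +$7B, Foreign assets +$27B
  Liabilities: Bank reserves −$21B
Commercial banking system:
  Assets:      Reserves at CB −$21B, Securities +$22B, Foreign assets −$27B
  Liabilities: Checkable deposits −$33B, Borrowings from CB +$7B
Change in total bank assets = -$26 billion.

-$26 billion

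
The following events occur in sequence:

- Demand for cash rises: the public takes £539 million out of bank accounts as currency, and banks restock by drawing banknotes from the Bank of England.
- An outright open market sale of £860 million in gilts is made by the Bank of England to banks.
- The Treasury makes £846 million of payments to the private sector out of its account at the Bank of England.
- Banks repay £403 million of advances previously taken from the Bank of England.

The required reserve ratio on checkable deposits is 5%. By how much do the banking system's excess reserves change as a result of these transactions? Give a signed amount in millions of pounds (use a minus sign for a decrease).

-£971.35 million

Currency withdrawal £539 million: reserves −£539M, deposits −£539M.
OMO sale (to banks) £860 million: reserves −£860M, deposits 0.
Government spending £846 million: reserves +£846M, deposits +£846M.
Discount-window repayment £403 million: reserves −£403M, deposits 0.
Totals: Δreserves = −£956M, Δdeposits = +£307M.
Δrequired reserves = 5% × +£307M = +£15.35M.
Δexcess reserves = Δreserves − Δrequired = −£956M − (+£15.35M) = -£971.35 million.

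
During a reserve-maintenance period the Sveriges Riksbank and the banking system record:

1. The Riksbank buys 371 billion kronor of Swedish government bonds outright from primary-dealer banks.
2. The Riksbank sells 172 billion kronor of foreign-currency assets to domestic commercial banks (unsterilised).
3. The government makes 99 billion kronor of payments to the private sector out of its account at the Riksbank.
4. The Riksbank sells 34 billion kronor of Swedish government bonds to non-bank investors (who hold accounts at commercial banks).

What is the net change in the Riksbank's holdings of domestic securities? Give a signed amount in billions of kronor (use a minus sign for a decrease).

Riksbank balance sheet:
  Assets:      Securities +337B, Foreign assets −172B
  Liabilities: Bank reserves +264B, Government deposits −99B
Commercial banking system:
  Assets:      Reserves at CB +264B, Securities −371B, Foreign assets +172B
  Liabilities: Checkable deposits +65B
So the change in the Riksbank's holdings of domestic securities is +337 billion.

+337 billion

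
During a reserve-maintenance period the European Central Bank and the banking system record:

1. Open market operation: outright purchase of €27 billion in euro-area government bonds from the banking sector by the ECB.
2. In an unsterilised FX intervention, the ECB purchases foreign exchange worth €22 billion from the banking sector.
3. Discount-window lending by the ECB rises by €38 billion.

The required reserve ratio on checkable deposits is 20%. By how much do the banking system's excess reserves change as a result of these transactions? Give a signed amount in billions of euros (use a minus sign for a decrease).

+€87 billion

OMO purchase (from banks) €27 billion: reserves +€27B, deposits 0.
FX purchase €22 billion: reserves +€22B, deposits 0.
Discount-window loan €38 billion: reserves +€38B, deposits 0.
Totals: Δreserves = +€87B, Δdeposits = 0.
Δrequired reserves = 20% × 0 = 0.
Δexcess reserves = Δreserves − Δrequired = +€87B − (0) = +€87 billion.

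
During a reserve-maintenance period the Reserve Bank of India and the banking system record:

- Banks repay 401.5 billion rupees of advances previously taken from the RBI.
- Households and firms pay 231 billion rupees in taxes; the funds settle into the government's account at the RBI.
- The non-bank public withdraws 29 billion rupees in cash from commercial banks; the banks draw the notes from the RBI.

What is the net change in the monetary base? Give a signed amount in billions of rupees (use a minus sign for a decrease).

Discount-window repayment 401.5 billion rupees: RBI balance sheet contracts → −401.5B.
Government account inflow 231 billion rupees: reserves shift to a non-base liability → −231B.
Currency withdrawal 29 billion rupees: just a shift between currency and reserves — both are base money → 0.
Net: −401.5 − 231 + 0 = -632.5 billion.

-632.5 billion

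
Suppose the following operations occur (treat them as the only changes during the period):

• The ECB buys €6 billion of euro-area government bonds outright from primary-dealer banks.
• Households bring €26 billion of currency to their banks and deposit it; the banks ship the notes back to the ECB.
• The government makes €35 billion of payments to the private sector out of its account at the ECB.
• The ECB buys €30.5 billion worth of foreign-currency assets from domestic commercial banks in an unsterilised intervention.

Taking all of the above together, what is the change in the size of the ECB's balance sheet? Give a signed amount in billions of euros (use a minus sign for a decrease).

ECB balance sheet:
  Assets:      Securities +€6B, Foreign assets +€30.5B
  Liabilities: Bank reserves +€97.5B, Currency in circulation −€26B, Government deposits −€35B
Change in total ECB assets = +€36.5 billion.

+€36.5 billion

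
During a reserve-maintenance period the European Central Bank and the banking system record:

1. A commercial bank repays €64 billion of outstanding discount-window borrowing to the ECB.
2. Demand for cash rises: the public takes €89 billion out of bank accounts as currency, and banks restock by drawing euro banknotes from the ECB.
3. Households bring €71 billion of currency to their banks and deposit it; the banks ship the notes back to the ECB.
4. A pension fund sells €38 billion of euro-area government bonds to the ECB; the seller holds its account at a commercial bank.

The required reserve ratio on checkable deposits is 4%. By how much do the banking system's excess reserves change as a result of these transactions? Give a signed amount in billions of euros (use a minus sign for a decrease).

-€44.8 billion

Discount-window repayment €64 billion: reserves −€64B, deposits 0.
Currency withdrawal €89 billion: reserves −€89B, deposits −€89B.
Currency deposit €71 billion: reserves +€71B, deposits +€71B.
Asset purchase (from non-banks) €38 billion: reserves +€38B, deposits +€38B.
Totals: Δreserves = −€44B, Δdeposits = +€20B.
Δrequired reserves = 4% × +€20B = +€0.8B.
Δexcess reserves = Δreserves − Δrequired = −€44B − (+€0.8B) = -€44.8 billion.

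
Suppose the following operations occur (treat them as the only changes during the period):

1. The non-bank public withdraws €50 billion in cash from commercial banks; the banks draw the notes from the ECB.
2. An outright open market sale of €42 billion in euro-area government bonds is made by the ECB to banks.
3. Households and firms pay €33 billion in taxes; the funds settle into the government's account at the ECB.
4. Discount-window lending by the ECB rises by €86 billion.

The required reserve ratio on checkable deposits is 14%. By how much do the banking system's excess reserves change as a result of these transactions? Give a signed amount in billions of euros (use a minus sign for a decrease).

-€27.38 billion

Currency withdrawal €50 billion: reserves −€50B, deposits −€50B.
OMO sale (to banks) €42 billion: reserves −€42B, deposits 0.
Government account inflow €33 billion: reserves −€33B, deposits −€33B.
Discount-window loan €86 billion: reserves +€86B, deposits 0.
Totals: Δreserves = −€39B, Δdeposits = −€83B.
Δrequired reserves = 14% × −€83B = −€11.62B.
Δexcess reserves = Δreserves − Δrequired = −€39B − (−€11.62B) = -€27.38 billion.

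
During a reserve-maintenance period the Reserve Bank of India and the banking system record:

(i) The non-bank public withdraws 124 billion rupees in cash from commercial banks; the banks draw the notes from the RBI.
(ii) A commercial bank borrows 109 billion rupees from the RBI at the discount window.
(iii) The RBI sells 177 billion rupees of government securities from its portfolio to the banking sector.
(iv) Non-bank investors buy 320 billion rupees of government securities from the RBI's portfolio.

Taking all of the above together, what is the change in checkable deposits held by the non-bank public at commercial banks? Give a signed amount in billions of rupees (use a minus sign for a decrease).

Currency withdrawal 124 billion rupees: non-bank counterparties' bank balances fall → −124B.
Discount-window loan 109 billion rupees: the counterparty is a bank, so public deposits are unchanged → 0.
OMO sale (to banks) 177 billion rupees: the counterparty is a bank, so public deposits are unchanged → 0.
Asset sale (to non-banks) 320 billion rupees: non-bank counterparties' bank balances fall → −320B.
Net: −124 + 0 + 0 − 320 = -444 billion.

-444 billion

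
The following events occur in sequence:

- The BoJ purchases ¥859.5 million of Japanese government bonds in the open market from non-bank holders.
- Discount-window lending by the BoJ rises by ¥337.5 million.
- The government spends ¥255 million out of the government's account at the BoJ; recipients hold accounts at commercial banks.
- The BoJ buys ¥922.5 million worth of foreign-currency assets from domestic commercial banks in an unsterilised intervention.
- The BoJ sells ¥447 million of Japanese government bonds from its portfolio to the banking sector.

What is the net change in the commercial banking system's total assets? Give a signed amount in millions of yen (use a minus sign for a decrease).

BoJ balance sheet:
  Assets:      Securities +¥412.5M, Loans to banks +¥337.5M, Foreign assets +¥922.5M
  Liabilities: Bank reserves +¥1927.5M, Government deposits −¥255M
Commercial banking system:
  Assets:      Reserves at CB +¥1927.5M, Securities +¥447M, Foreign assets −¥922.5M
  Liabilities: Checkable deposits +¥1114.5M, Borrowings from CB +¥337.5M
Change in total bank assets = +¥1452 million.

+¥1452 million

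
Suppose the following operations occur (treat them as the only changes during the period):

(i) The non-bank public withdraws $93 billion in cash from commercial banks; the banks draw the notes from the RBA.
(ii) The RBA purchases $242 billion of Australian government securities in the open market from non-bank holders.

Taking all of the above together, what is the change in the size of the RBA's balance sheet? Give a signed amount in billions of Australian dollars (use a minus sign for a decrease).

+$242 billion

Currency withdrawal $93 billion: only the composition of liabilities changes → 0.
Asset purchase (from non-banks) $242 billion: an RBA asset is acquired → +$242B.
Net: 0 + 242 = +$242 billion.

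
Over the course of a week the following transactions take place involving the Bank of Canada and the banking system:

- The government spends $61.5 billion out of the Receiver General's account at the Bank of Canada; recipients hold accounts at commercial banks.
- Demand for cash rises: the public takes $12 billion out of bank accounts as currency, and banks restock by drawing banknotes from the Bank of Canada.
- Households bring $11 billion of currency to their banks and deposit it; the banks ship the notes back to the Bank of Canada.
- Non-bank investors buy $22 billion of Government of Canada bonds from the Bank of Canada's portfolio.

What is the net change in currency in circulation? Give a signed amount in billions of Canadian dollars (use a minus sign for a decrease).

+$1 billion

Bank of Canada balance sheet:
  Assets:      Securities −$22B
  Liabilities: Bank reserves +$38.5B, Currency in circulation +$1B, Government deposits −$61.5B
So the change in currency in circulation is +$1 billion.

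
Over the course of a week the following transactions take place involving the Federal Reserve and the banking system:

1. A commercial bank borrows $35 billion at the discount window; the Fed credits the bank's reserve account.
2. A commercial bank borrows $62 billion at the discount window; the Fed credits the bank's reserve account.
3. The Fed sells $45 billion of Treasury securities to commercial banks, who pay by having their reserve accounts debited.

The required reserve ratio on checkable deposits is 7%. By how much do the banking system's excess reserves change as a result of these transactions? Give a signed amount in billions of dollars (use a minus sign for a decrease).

+$52 billion

Discount-window loan $35 billion: reserves +$35B, deposits 0.
Discount-window loan $62 billion: reserves +$62B, deposits 0.
OMO sale (to banks) $45 billion: reserves −$45B, deposits 0.
Totals: Δreserves = +$52B, Δdeposits = 0.
Δrequired reserves = 7% × 0 = 0.
Δexcess reserves = Δreserves − Δrequired = +$52B − (0) = +$52 billion.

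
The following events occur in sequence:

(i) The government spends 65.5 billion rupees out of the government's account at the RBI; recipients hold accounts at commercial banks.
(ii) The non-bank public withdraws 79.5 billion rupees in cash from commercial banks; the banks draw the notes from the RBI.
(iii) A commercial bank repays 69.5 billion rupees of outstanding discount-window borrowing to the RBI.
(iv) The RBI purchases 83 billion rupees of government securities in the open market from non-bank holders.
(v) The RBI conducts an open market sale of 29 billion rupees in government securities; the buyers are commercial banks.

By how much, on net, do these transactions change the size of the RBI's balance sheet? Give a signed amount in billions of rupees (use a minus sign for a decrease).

-15.5 billion

RBI balance sheet:
  Assets:      Securities +54B, Loans to banks −69.5B
  Liabilities: Bank reserves −29.5B, Currency in circulation +79.5B, Government deposits −65.5B
Commercial banking system:
  Assets:      Reserves at CB −29.5B, Securities +29B
  Liabilities: Checkable deposits +69B, Borrowings from CB −69.5B
Change in total RBI assets = -15.5 billion.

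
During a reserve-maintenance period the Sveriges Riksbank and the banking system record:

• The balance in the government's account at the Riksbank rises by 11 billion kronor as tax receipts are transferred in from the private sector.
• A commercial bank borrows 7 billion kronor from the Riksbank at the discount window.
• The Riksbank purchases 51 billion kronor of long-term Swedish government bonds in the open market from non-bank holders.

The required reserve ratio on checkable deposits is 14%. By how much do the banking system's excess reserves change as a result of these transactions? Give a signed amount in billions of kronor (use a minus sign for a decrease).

Government account inflow 11 billion kronor: reserves −11B, deposits −11B.
Discount-window loan 7 billion kronor: reserves +7B, deposits 0.
Asset purchase (from non-banks) 51 billion kronor: reserves +51B, deposits +51B.
Totals: Δreserves = +47B, Δdeposits = +40B.
Δrequired reserves = 14% × +40B = +5.6B.
Δexcess reserves = Δreserves − Δrequired = +47B − (+5.6B) = +41.4 billion.

+41.4 billion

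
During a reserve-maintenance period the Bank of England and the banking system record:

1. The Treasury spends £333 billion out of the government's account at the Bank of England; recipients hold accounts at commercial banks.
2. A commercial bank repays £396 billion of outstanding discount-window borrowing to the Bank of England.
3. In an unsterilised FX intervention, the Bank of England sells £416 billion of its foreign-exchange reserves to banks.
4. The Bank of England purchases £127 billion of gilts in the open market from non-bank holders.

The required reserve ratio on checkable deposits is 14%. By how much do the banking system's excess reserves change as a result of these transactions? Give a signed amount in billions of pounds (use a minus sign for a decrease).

-£416.4 billion

Government spending £333 billion: reserves +£333B, deposits +£333B.
Discount-window repayment £396 billion: reserves −£396B, deposits 0.
FX sale £416 billion: reserves −£416B, deposits 0.
Asset purchase (from non-banks) £127 billion: reserves +£127B, deposits +£127B.
Totals: Δreserves = −£352B, Δdeposits = +£460B.
Δrequired reserves = 14% × +£460B = +£64.4B.
Δexcess reserves = Δreserves − Δrequired = −£352B − (+£64.4B) = -£416.4 billion.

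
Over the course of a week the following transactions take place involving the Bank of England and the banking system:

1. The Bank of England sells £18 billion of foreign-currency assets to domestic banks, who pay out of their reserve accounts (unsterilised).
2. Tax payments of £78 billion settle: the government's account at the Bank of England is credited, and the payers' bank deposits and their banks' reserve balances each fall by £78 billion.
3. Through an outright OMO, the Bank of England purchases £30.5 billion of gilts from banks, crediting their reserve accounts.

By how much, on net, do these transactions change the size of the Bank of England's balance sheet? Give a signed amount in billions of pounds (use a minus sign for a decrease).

FX sale £18 billion: a Bank of England asset is shed → −£18B.
Government account inflow £78 billion: only the composition of liabilities changes → 0.
OMO purchase (from banks) £30.5 billion: a Bank of England asset is acquired → +£30.5B.
Net: −18 + 0 + 30.5 = +£12.5 billion.

+£12.5 billion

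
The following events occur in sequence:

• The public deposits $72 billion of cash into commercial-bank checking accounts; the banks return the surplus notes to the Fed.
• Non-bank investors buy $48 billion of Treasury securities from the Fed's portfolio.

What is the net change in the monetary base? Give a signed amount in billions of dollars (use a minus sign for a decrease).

Currency deposit $72 billion: just a shift between currency and reserves — both are base money → 0.
Asset sale (to non-banks) $48 billion: Fed balance sheet contracts → −$48B.
Net: 0 − 48 = -$48 billion.

-$48 billion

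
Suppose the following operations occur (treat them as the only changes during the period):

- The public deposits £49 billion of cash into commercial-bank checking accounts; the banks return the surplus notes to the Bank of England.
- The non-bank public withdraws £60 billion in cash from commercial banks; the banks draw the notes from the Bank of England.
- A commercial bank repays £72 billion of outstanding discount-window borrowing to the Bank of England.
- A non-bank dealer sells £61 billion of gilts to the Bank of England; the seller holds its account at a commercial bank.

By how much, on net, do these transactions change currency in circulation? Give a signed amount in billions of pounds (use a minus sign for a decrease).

+£11 billion

Bank of England balance sheet:
  Assets:      Securities +£61B, Loans to banks −£72B
  Liabilities: Bank reserves −£22B, Currency in circulation +£11B
So the change in currency in circulation is +£11 billion.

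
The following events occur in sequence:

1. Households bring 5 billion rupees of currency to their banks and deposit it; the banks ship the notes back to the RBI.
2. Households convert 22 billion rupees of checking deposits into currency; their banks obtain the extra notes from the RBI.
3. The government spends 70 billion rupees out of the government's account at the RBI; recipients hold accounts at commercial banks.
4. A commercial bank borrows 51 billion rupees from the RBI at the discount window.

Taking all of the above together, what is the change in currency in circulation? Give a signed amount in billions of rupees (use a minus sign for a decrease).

RBI balance sheet:
  Assets:      Loans to banks +51B
  Liabilities: Bank reserves +104B, Currency in circulation +17B, Government deposits −70B
So the change in currency in circulation is +17 billion.

+17 billion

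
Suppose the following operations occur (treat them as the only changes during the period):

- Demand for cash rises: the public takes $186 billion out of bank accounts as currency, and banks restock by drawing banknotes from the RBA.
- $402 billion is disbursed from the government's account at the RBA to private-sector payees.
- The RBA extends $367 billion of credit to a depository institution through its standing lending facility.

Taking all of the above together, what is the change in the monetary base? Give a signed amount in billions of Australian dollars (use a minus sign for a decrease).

+$769 billion

RBA balance sheet:
  Assets:      Loans to banks +$367B
  Liabilities: Bank reserves +$583B, Currency in circulation +$186B, Government deposits −$402B
Commercial banking system:
  Assets:      Reserves at CB +$583B
  Liabilities: Checkable deposits +$216B, Borrowings from CB +$367B
Monetary base = currency + reserves: +$186B + (+$583B) = +$769 billion.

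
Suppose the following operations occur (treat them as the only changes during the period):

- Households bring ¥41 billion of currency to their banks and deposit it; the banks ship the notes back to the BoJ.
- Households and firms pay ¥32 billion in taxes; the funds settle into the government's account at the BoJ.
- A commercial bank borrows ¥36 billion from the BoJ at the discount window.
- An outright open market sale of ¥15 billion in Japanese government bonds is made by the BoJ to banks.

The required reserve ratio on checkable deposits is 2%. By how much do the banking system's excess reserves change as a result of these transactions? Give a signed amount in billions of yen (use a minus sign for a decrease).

Currency deposit ¥41 billion: reserves +¥41B, deposits +¥41B.
Government account inflow ¥32 billion: reserves −¥32B, deposits −¥32B.
Discount-window loan ¥36 billion: reserves +¥36B, deposits 0.
OMO sale (to banks) ¥15 billion: reserves −¥15B, deposits 0.
Totals: Δreserves = +¥30B, Δdeposits = +¥9B.
Δrequired reserves = 2% × +¥9B = +¥0.18B.
Δexcess reserves = Δreserves − Δrequired = +¥30B − (+¥0.18B) = +¥29.82 billion.

+¥29.82 billion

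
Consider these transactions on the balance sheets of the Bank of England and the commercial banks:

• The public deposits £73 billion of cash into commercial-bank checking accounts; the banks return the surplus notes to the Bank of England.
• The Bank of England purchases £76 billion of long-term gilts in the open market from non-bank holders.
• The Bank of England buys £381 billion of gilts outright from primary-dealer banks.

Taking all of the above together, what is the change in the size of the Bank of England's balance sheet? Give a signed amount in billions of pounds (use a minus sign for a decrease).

Bank of England balance sheet:
  Assets:      Securities +£457B
  Liabilities: Bank reserves +£530B, Currency in circulation −£73B
Change in total Bank of England assets = +£457 billion.

+£457 billion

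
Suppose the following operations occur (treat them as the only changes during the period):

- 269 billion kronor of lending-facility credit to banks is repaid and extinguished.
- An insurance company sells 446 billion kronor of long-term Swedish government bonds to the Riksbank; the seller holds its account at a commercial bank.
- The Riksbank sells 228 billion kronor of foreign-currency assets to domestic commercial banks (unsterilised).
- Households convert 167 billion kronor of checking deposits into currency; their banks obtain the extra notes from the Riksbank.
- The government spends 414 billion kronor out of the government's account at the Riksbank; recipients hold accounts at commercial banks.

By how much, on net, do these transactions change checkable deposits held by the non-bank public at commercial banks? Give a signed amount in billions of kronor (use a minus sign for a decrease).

+693 billion

Riksbank balance sheet:
  Assets:      Securities +446B, Loans to banks −269B, Foreign assets −228B
  Liabilities: Bank reserves +196B, Currency in circulation +167B, Government deposits −414B
Commercial banking system:
  Assets:      Reserves at CB +196B, Foreign assets +228B
  Liabilities: Checkable deposits +693B, Borrowings from CB −269B
So the change in checkable deposits held by the non-bank public at commercial banks is +693 billion.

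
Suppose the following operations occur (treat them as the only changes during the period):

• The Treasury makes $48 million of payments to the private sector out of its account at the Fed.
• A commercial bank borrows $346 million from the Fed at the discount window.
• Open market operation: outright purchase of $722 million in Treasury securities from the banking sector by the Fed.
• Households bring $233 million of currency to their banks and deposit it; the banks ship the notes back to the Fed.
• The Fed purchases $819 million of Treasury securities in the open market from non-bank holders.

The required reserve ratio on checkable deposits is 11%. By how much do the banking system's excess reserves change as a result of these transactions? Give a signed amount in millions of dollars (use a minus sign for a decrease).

+$2047 million

Government spending $48 million: reserves +$48M, deposits +$48M.
Discount-window loan $346 million: reserves +$346M, deposits 0.
OMO purchase (from banks) $722 million: reserves +$722M, deposits 0.
Currency deposit $233 million: reserves +$233M, deposits +$233M.
Asset purchase (from non-banks) $819 million: reserves +$819M, deposits +$819M.
Totals: Δreserves = +$2168M, Δdeposits = +$1100M.
Δrequired reserves = 11% × +$1100M = +$121M.
Δexcess reserves = Δreserves − Δrequired = +$2168M − (+$121M) = +$2047 million.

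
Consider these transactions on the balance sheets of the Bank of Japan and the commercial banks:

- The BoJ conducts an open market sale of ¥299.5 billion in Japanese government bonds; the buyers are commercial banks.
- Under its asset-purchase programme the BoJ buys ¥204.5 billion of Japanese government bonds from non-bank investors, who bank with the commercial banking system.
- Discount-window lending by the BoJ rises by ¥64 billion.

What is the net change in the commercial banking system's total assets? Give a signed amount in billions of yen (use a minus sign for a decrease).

+¥268.5 billion

OMO sale (to banks) ¥299.5 billion: just an asset swap on bank balance sheets → 0.
Asset purchase (from non-banks) ¥204.5 billion: bank balance sheets expand → +¥204.5B.
Discount-window loan ¥64 billion: bank balance sheets expand → +¥64B.
Net: 0 + 204.5 + 64 = +¥268.5 billion.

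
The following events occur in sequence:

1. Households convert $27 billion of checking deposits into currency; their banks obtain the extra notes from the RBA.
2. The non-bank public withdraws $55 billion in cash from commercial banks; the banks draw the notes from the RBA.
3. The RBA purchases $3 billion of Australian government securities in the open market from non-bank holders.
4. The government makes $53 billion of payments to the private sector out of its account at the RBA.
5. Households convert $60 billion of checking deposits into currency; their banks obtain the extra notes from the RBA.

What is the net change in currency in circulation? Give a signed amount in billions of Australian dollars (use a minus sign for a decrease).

Currency withdrawal $27 billion: notes leave the central bank → +$27B.
Currency withdrawal $55 billion: notes leave the central bank → +$55B.
Asset purchase (from non-banks) $3 billion: no currency enters or leaves circulation → 0.
Government spending $53 billion: no currency enters or leaves circulation → 0.
Currency withdrawal $60 billion: notes leave the central bank → +$60B.
Net: 27 + 55 + 0 + 0 + 60 = +$142 billion.

+$142 billion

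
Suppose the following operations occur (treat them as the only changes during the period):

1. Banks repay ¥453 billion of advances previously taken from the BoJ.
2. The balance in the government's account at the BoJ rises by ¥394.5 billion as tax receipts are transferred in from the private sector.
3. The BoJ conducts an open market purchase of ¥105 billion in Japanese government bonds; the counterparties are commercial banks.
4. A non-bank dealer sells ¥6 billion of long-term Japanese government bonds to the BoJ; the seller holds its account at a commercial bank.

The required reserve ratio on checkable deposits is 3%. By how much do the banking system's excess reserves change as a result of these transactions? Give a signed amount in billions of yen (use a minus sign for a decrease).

-¥724.845 billion

Discount-window repayment ¥453 billion: reserves −¥453B, deposits 0.
Government account inflow ¥394.5 billion: reserves −¥394.5B, deposits −¥394.5B.
OMO purchase (from banks) ¥105 billion: reserves +¥105B, deposits 0.
Asset purchase (from non-banks) ¥6 billion: reserves +¥6B, deposits +¥6B.
Totals: Δreserves = −¥736.5B, Δdeposits = −¥388.5B.
Δrequired reserves = 3% × −¥388.5B = −¥11.655B.
Δexcess reserves = Δreserves − Δrequired = −¥736.5B − (−¥11.655B) = -¥724.845 billion.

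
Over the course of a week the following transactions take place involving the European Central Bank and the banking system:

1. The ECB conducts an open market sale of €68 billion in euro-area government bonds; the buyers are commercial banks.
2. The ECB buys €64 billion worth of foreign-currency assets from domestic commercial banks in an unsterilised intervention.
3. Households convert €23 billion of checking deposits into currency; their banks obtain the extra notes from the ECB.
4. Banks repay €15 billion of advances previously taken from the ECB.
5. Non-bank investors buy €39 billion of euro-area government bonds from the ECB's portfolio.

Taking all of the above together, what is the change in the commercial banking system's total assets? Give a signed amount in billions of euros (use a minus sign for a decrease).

-€77 billion

ECB balance sheet:
  Assets:      Securities −€107B, Loans to banks −€15B, Foreign assets +€64B
  Liabilities: Bank reserves −€81B, Currency in circulation +€23B
Commercial banking system:
  Assets:      Reserves at CB −€81B, Securities +€68B, Foreign assets −€64B
  Liabilities: Checkable deposits −€62B, Borrowings from CB −€15B
Change in total bank assets = -€77 billion.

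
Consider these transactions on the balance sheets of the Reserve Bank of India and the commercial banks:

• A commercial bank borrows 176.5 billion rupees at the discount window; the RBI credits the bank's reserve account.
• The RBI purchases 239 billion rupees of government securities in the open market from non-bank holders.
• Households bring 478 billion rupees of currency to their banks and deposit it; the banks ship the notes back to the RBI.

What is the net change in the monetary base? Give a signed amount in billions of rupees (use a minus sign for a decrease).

+415.5 billion

Discount-window loan 176.5 billion rupees: RBI balance sheet expands → +176.5B.
Asset purchase (from non-banks) 239 billion rupees: RBI balance sheet expands → +239B.
Currency deposit 478 billion rupees: just a shift between currency and reserves — both are base money → 0.
Net: 176.5 + 239 + 0 = +415.5 billion.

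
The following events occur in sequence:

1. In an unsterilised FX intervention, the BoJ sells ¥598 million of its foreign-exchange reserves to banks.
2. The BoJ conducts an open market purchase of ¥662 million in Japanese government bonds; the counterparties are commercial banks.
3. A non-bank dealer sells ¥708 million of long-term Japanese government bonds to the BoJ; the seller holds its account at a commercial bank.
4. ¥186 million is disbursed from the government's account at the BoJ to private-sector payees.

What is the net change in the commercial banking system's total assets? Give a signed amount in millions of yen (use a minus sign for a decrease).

+¥894 million

FX sale ¥598 million: just an asset swap on bank balance sheets → 0.
OMO purchase (from banks) ¥662 million: just an asset swap on bank balance sheets → 0.
Asset purchase (from non-banks) ¥708 million: bank balance sheets expand → +¥708M.
Government spending ¥186 million: bank balance sheets expand → +¥186M.
Net: 0 + 0 + 708 + 186 = +¥894 million.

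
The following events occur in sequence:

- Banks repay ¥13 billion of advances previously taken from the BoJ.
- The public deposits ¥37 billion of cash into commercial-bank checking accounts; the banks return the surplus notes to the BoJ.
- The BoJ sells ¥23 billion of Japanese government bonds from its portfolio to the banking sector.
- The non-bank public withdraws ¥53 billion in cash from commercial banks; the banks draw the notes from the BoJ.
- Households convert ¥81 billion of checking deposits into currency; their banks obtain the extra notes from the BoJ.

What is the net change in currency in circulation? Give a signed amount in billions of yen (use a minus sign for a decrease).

Discount-window repayment ¥13 billion: no currency enters or leaves circulation → 0.
Currency deposit ¥37 billion: notes return to the central bank → −¥37B.
OMO sale (to banks) ¥23 billion: no currency enters or leaves circulation → 0.
Currency withdrawal ¥53 billion: notes leave the central bank → +¥53B.
Currency withdrawal ¥81 billion: notes leave the central bank → +¥81B.
Net: 0 − 37 + 0 + 53 + 81 = +¥97 billion.

+¥97 billion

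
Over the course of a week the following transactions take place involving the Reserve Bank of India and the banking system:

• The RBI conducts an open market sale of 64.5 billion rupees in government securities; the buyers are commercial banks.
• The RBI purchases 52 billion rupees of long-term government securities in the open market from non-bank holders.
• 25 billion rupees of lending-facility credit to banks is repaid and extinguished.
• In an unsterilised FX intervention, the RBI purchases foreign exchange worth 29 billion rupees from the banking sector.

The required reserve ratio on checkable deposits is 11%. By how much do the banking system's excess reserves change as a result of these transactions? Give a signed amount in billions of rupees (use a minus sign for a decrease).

-14.22 billion

OMO sale (to banks) 64.5 billion rupees: reserves −64.5B, deposits 0.
Asset purchase (from non-banks) 52 billion rupees: reserves +52B, deposits +52B.
Discount-window repayment 25 billion rupees: reserves −25B, deposits 0.
FX purchase 29 billion rupees: reserves +29B, deposits 0.
Totals: Δreserves = −8.5B, Δdeposits = +52B.
Δrequired reserves = 11% × +52B = +5.72B.
Δexcess reserves = Δreserves − Δrequired = −8.5B − (+5.72B) = -14.22 billion.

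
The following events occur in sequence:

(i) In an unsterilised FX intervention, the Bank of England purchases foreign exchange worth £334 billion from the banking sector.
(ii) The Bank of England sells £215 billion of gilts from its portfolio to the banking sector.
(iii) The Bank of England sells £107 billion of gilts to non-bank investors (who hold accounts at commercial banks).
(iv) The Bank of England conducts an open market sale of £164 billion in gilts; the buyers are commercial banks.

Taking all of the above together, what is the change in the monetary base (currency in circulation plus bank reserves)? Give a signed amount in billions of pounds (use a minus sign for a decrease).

Bank of England balance sheet:
  Assets:      Securities −£486B, Foreign assets +£334B
  Liabilities: Bank reserves −£152B
Commercial banking system:
  Assets:      Reserves at CB −£152B, Securities +£379B, Foreign assets −£334B
  Liabilities: Checkable deposits −£107B
Monetary base = currency + reserves: 0 + (−£152B) = -£152 billion.

-£152 billion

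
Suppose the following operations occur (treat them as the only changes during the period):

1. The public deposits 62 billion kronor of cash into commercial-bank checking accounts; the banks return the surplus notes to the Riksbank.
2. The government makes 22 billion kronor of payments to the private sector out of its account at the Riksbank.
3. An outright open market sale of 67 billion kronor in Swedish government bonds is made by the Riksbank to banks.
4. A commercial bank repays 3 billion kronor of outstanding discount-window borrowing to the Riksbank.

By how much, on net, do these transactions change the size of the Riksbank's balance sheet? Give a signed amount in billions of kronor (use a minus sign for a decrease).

-70 billion

Currency deposit 62 billion kronor: only the composition of liabilities changes → 0.
Government spending 22 billion kronor: only the composition of liabilities changes → 0.
OMO sale (to banks) 67 billion kronor: a Riksbank asset is shed → −67B.
Discount-window repayment 3 billion kronor: a Riksbank asset is shed → −3B.
Net: 0 + 0 − 67 − 3 = -70 billion.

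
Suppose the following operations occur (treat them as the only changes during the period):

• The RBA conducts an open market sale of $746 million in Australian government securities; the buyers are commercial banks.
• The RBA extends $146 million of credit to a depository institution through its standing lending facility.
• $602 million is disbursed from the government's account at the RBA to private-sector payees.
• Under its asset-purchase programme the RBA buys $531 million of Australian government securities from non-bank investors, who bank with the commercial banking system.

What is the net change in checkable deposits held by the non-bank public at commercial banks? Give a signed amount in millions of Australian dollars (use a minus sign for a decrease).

RBA balance sheet:
  Assets:      Securities −$215M, Loans to banks +$146M
  Liabilities: Bank reserves +$533M, Government deposits −$602M
Commercial banking system:
  Assets:      Reserves at CB +$533M, Securities +$746M
  Liabilities: Checkable deposits +$1133M, Borrowings from CB +$146M
So the change in checkable deposits held by the non-bank public at commercial banks is +$1133 million.

+$1133 million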